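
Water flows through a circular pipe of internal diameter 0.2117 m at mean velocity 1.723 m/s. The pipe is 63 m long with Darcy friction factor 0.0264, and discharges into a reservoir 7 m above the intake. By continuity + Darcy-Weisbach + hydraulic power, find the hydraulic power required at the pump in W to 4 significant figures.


Approach: apply continuity + Darcy-Weisbach + hydraulic power, Q = A*v; hf = f*(L/D)*(v^2/(2g)); H = static + hf; P = rho*g*Q*H.
Step 1 — flow rate (continuity, Q = A*v):
  A = pi*(0.2117/2)^2 = 0.0351991 m^2
  Q = 0.0351991 * 1.723 = 0.0606481 m^3/s
Step 2 — friction head loss (Darcy-Weisbach):
  hf = 0.0264 * (63/0.2117) * (1.723^2 / (2*9.81))
  hf = 1.18876 m
Step 3 — total head: H = 7 + 1.18876 = 8.18876 m
Step 4 — hydraulic power (P = rho*g*Q*H):
  P = 1000 * 9.81 * 0.0606481 * 8.18876 = 4872 W
Therefore the hydraulic power required at the pump = 4872 W.


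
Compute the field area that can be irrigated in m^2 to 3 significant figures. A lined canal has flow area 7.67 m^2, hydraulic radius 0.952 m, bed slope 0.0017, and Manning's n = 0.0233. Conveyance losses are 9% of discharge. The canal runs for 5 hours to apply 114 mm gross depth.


Approach: apply Manning's equation with a conveyance and depth budget, Q = (1/n)*A*R^(2/3)*S^(1/2); Q_field = Q*(1-loss); Area = Q_field*t/(d/1000).
Step 1 — canal discharge (Manning's equation):
  Q = (1/0.0233) * 7.67 * 0.952^(2/3) * 0.0017^(1/2) = 13.135 m^3/s
Step 2 — delivered flow: Q_field = 13.135*(1 - 9/100) = 11.953 m^3/s
Step 3 — volume delivered: V = 11.953 * 5*3600 = 215150 m^3
Step 4 — area served: A = V / (depth/1000) = 215150 / 0.114 = 1890000 m^2
Therefore the field area that can be irrigated = 1890000 m^2.


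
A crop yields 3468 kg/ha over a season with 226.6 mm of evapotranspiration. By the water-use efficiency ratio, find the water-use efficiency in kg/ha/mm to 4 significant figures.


Approach: apply the water-use efficiency ratio, WUE = yield/ET.
WUE = 3468 / 226.6 = 15.30 kg/ha/mm
Therefore the water-use efficiency = 15.30 kg/ha/mm.


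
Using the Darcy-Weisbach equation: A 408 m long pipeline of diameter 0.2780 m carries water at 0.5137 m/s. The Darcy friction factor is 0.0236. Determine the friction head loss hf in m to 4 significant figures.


Approach: apply the Darcy-Weisbach equation, hf = f*(L/D)*(v^2/(2g)).
hf = 0.0236 * (408/0.2780) * (0.5137^2 / (2*9.81))
hf = 0.4659 m
Therefore the friction head loss hf = 0.4659 m.


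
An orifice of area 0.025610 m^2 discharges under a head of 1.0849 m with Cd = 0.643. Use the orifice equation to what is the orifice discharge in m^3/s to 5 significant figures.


Approach: apply the orifice equation, Q = Cd*A*sqrt(2*g*h).
Q = 0.643 * 0.025610 * sqrt(2*9.81*1.0849) = 0.075974 m^3/s
Therefore the orifice discharge = 0.075974 m^3/s.


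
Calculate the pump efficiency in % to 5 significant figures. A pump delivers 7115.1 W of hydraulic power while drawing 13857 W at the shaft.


Approach: apply the efficiency ratio, eta = (P_out/P_in)*100.
eta = (7115.1 / 13857) * 100 = 51.347 %
Therefore the pump efficiency = 51.347 %.


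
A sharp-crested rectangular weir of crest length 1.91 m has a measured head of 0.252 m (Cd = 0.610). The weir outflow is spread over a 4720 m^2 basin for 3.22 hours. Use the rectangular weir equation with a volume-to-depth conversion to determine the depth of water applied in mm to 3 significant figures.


Approach: apply the rectangular weir equation with a volume-to-depth conversion, Q = (2/3)*Cd*L*sqrt(2g)*H^1.5; d = Q*t/A * 1000.
Step 1 — weir discharge:
  Q = (2/3)*0.610*1.91*sqrt(2*9.81)*0.252^1.5 = 0.43523 m^3/s
Step 2 — volume: V = 0.43523 * 3.22*3600 = 5045.2 m^3
Step 3 — depth: d = V/A * 1000 = 5045.2/4720 * 1000 = 1070 mm
Therefore the depth of water applied = 1070 mm.


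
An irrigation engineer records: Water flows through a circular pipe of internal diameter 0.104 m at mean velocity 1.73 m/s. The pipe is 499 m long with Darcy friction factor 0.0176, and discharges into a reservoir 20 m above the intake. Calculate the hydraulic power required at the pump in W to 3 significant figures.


Approach: apply continuity + Darcy-Weisbach + hydraulic power, Q = A*v; hf = f*(L/D)*(v^2/(2g)); H = static + hf; P = rho*g*Q*H.
Step 1 — flow rate (continuity, Q = A*v):
  A = pi*(0.104/2)^2 = 0.0084949 m^2
  Q = 0.0084949 * 1.73 = 0.014696 m^3/s
Step 2 — friction head loss (Darcy-Weisbach):
  hf = 0.0176 * (499/0.104) * (1.73^2 / (2*9.81))
  hf = 12.882 m
Step 3 — total head: H = 20 + 12.882 = 32.882 m
Step 4 — hydraulic power (P = rho*g*Q*H):
  P = 1000 * 9.81 * 0.014696 * 32.882 = 4740 W
Therefore the hydraulic power required at the pump = 4740 W.


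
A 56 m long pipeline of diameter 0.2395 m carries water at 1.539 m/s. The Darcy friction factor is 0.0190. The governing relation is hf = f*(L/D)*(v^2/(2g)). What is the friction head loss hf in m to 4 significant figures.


hf = 0.0190 * (56/0.2395) * (1.539^2 / (2*9.81))
hf = 0.5363 m
Therefore the friction head loss hf = 0.5363 m.


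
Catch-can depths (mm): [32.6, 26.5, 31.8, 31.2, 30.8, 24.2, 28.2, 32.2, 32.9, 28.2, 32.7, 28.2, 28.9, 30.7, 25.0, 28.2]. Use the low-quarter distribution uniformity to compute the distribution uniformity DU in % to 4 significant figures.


Approach: apply the low-quarter distribution uniformity, DU = (mean of lowest quarter of readings / overall mean)*100.
sorted lowest 4 of 16: [24.2, 25.0, 26.5, 28.2] -> mean = 25.9750 mm
overall mean = 29.5188 mm
DU = (25.9750/29.5188)*100 = 87.99 %
Therefore the distribution uniformity DU = 87.99 %.


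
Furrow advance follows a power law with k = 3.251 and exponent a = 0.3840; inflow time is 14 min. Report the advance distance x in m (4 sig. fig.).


Approach: apply the power-law advance function, x = k*t^a.
x = 3.251 * 14^0.3840 = 8.956 m
Therefore the advance distance x = 8.956 m.


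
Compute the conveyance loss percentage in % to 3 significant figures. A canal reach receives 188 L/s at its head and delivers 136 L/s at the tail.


Approach: apply the conveyance loss ratio, loss% = ((Q_head - Q_tail)/Q_head)*100.
loss = ((188 - 136)/188)*100 = 27.7 %
Therefore the conveyance loss percentage = 27.7 %.


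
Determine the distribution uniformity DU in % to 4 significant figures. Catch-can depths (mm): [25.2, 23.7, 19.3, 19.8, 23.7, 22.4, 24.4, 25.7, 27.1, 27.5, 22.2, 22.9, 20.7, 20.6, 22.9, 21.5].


Approach: apply the low-quarter distribution uniformity, DU = (mean of lowest quarter of readings / overall mean)*100.
sorted lowest 4 of 16: [19.3, 19.8, 20.6, 20.7] -> mean = 20.1000 mm
overall mean = 23.1000 mm
DU = (20.1000/23.1000)*100 = 87.01 %
Therefore the distribution uniformity DU = 87.01 %.


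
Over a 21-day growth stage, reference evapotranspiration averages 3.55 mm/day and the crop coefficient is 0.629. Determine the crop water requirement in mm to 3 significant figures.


Approach: apply the crop water requirement relation, CWR = ET0 * Kc * days.
CWR = 3.55 * 0.629 * 21 = 46.9 mm
Therefore the crop water requirement = 46.9 mm.


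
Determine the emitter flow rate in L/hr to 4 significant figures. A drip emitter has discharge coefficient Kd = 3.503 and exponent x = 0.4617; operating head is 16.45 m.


Approach: apply the emitter characteristic equation, q = Kd * h^x.
q = 3.503 * 16.45^0.4617 = 12.76 L/hr
Therefore the emitter flow rate = 12.76 L/hr.


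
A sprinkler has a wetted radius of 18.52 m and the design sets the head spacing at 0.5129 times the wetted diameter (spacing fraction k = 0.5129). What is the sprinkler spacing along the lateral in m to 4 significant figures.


Approach: apply the sprinkler spacing rule (spacing as a fraction of wetted diameter), S = k*(2*R).
S = 0.5129 * (2 * 18.52) = 19.00 m
Therefore the sprinkler spacing along the lateral = 19.00 m.


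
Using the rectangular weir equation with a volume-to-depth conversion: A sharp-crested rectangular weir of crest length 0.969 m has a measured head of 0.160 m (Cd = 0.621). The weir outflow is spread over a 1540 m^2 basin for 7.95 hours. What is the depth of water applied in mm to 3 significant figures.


Approach: apply the rectangular weir equation with a volume-to-depth conversion, Q = (2/3)*Cd*L*sqrt(2g)*H^1.5; d = Q*t/A * 1000.
Step 1 — weir discharge:
  Q = (2/3)*0.621*0.969*sqrt(2*9.81)*0.160^1.5 = 0.11372 m^3/s
Step 2 — volume: V = 0.11372 * 7.95*3600 = 3254.8 m^3
Step 3 — depth: d = V/A * 1000 = 3254.8/1540 * 1000 = 2110 mm
Therefore the depth of water applied = 2110 mm.


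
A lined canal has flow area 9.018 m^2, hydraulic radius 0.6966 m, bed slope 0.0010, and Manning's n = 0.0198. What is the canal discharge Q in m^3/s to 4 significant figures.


Approach: apply Manning's equation, Q = (1/n)*A*R^(2/3)*S^(1/2).
Q = (1/0.0198) * 9.018 * 0.6966^(2/3) * 0.0010^(1/2) = 11.32 m^3/s
Therefore the canal discharge Q = 11.32 m^3/s.


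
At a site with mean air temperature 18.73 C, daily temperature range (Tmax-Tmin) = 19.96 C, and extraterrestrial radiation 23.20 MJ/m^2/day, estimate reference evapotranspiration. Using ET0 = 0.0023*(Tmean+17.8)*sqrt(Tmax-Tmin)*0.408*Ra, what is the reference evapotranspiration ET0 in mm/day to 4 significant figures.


ET0 = 0.0023*(18.73+17.8)*sqrt(19.96)*0.408*23.20 = 3.553 mm/day
Therefore the reference evapotranspiration ET0 = 3.553 mm/day.


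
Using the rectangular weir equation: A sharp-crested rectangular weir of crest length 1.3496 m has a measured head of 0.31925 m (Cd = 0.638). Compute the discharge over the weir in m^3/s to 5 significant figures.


Approach: apply the rectangular weir equation, Q = (2/3)*Cd*L*sqrt(2g)*H^1.5.
Q = (2/3)*0.638*1.3496*sqrt(2*9.81)*0.31925^1.5 = 0.45865 m^3/s
Therefore the discharge over the weir = 0.45865 m^3/s.


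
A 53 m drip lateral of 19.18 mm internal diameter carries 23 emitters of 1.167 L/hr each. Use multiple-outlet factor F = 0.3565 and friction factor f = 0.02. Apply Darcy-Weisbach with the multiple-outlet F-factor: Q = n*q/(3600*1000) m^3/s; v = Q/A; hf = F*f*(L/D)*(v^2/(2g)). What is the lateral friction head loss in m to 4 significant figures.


Q = 23*1.167/(3600*1000) = 7.45583e-06 m^3/s
A = pi*(19.18e-3/2)^2 = 2.88926e-04 m^2, so v = Q/A = 0.0258053 m/s
hf = 0.3565*0.02*(53/0.01918)*(0.0258053^2/(2*9.81)) = 0.0006687 m
Therefore the lateral friction head loss = 0.0006687 m.


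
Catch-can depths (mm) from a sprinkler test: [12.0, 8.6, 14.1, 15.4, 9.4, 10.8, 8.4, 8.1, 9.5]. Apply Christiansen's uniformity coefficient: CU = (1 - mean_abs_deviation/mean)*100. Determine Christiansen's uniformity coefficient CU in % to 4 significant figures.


mean = 10.7000 mm
mean |d_i - mean| = 2.11111 mm
CU = (1 - 2.11111/10.7000)*100 = 80.27 %
Therefore Christiansen's uniformity coefficient CU = 80.27 %.


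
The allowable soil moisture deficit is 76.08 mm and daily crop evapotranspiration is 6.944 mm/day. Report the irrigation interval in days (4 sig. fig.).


Approach: apply the irrigation interval relation, interval = SMD / ETc.
interval = 76.08 / 6.944 = 10.96 days
Therefore the irrigation interval = 10.96 days.


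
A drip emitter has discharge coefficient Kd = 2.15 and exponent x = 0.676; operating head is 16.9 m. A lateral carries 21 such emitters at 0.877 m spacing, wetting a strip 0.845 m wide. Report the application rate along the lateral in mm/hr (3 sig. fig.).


Approach: apply the emitter equation with a lateral mass balance, q = Kd*h^x; Q = n*q; rate = Q/(n*spacing*width).
Step 1 — single emitter flow (q = Kd*h^x):
  q = 2.15 * 16.9^0.676 = 14.538 L/hr
Step 2 — total lateral flow: Q = 21 * 14.538 = 305.29 L/hr
Step 3 — wetted area: A = 21 * 0.877 * 0.845 = 15.562 m^2
Step 4 — application rate: Q/A = 305.29/15.562 = 19.6 mm/hr
Therefore the application rate along the lateral = 19.6 mm/hr.


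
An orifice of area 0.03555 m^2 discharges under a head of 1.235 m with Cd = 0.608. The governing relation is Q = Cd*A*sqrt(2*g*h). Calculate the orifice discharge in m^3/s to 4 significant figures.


Q = 0.608 * 0.03555 * sqrt(2*9.81*1.235) = 0.1064 m^3/s
Therefore the orifice discharge = 0.1064 m^3/s.


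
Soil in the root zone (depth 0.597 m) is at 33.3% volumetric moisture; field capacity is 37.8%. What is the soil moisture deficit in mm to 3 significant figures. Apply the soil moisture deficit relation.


Approach: apply the soil moisture deficit relation, SMD = (FC - theta)/100 * depth * 1000.
SMD = (37.8 - 33.3)/100 * 0.597 * 1000 = 26.9 mm
Therefore the soil moisture deficit = 26.9 mm.


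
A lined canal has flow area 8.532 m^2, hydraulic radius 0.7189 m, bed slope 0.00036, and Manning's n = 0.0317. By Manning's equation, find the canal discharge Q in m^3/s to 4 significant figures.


Approach: apply Manning's equation, Q = (1/n)*A*R^(2/3)*S^(1/2).
Q = (1/0.0317) * 8.532 * 0.7189^(2/3) * 0.00036^(1/2) = 4.098 m^3/s
Therefore the canal discharge Q = 4.098 m^3/s.


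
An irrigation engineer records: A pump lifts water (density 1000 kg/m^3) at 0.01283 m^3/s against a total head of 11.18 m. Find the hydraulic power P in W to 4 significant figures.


Approach: apply the hydraulic power relation, P = rho*g*Q*H.
P = 1000 * 9.81 * 0.01283 * 11.18 = 1407 W
Therefore the hydraulic power P = 1407 W.


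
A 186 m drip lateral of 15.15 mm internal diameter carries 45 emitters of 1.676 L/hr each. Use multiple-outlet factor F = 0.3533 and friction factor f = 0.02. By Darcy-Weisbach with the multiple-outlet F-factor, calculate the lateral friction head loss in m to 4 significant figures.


Approach: apply Darcy-Weisbach with the multiple-outlet F-factor, Q = n*q/(3600*1000) m^3/s; v = Q/A; hf = F*f*(L/D)*(v^2/(2g)).
Q = 45*1.676/(3600*1000) = 2.09500e-05 m^3/s
A = pi*(15.15e-3/2)^2 = 1.80267e-04 m^2, so v = Q/A = 0.116217 m/s
hf = 0.3533*0.02*(186/0.01515)*(0.116217^2/(2*9.81)) = 0.05972 m
Therefore the lateral friction head loss = 0.05972 m.


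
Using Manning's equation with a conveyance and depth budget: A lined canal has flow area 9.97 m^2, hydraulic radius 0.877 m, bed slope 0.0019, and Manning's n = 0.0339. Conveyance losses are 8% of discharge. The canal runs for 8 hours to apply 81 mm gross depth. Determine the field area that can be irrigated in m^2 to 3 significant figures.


Approach: apply Manning's equation with a conveyance and depth budget, Q = (1/n)*A*R^(2/3)*S^(1/2); Q_field = Q*(1-loss); Area = Q_field*t/(d/1000).
Step 1 — canal discharge (Manning's equation):
  Q = (1/0.0339) * 9.97 * 0.877^(2/3) * 0.0019^(1/2) = 11.746 m^3/s
Step 2 — delivered flow: Q_field = 11.746*(1 - 8/100) = 10.806 m^3/s
Step 3 — volume delivered: V = 10.806 * 8*3600 = 311210 m^3
Step 4 — area served: A = V / (depth/1000) = 311210 / 0.081 = 3840000 m^2
Therefore the field area that can be irrigated = 3840000 m^2.


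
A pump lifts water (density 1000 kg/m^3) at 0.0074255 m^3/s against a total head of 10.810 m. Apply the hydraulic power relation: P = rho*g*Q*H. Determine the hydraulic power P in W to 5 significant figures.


P = 1000 * 9.81 * 0.0074255 * 10.810 = 787.45 W
Therefore the hydraulic power P = 787.45 W.


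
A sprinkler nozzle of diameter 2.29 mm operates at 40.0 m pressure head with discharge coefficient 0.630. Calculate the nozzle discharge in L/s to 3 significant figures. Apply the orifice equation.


Approach: apply the orifice equation, Q = Cd*A*sqrt(2*g*h), A = pi*(d/2)^2.
A = pi*(2.29e-3/2)^2 = 4.1187e-06 m^2
Q = 0.630 * 4.1187e-06 * sqrt(2*9.81*40.0) * 1000 = 0.0727 L/s
Therefore the nozzle discharge = 0.0727 L/s.


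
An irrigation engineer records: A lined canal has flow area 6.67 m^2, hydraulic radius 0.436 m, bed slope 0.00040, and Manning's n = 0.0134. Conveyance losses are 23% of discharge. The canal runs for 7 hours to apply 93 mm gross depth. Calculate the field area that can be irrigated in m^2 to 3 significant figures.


Approach: apply Manning's equation with a conveyance and depth budget, Q = (1/n)*A*R^(2/3)*S^(1/2); Q_field = Q*(1-loss); Area = Q_field*t/(d/1000).
Step 1 — canal discharge (Manning's equation):
  Q = (1/0.0134) * 6.67 * 0.436^(2/3) * 0.00040^(1/2) = 5.7241 m^3/s
Step 2 — delivered flow: Q_field = 5.7241*(1 - 23/100) = 4.4076 m^3/s
Step 3 — volume delivered: V = 4.4076 * 7*3600 = 111070 m^3
Step 4 — area served: A = V / (depth/1000) = 111070 / 0.093 = 1190000 m^2
Therefore the field area that can be irrigated = 1190000 m^2.


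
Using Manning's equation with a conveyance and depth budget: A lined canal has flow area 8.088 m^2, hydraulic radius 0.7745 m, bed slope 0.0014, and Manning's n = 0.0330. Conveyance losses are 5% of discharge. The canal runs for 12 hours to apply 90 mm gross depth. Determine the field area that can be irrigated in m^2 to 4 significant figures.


Approach: apply Manning's equation with a conveyance and depth budget, Q = (1/n)*A*R^(2/3)*S^(1/2); Q_field = Q*(1-loss); Area = Q_field*t/(d/1000).
Step 1 — canal discharge (Manning's equation):
  Q = (1/0.0330) * 8.088 * 0.7745^(2/3) * 0.0014^(1/2) = 7.73402 m^3/s
Step 2 — delivered flow: Q_field = 7.73402*(1 - 5/100) = 7.34732 m^3/s
Step 3 — volume delivered: V = 7.34732 * 12*3600 = 317404 m^3
Step 4 — area served: A = V / (depth/1000) = 317404 / 0.09 = 3527000 m^2
Therefore the field area that can be irrigated = 3527000 m^2.


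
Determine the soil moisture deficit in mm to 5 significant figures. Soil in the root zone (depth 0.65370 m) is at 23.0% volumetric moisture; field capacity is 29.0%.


Approach: apply the soil moisture deficit relation, SMD = (FC - theta)/100 * depth * 1000.
SMD = (29.0 - 23.0)/100 * 0.65370 * 1000 = 39.222 mm
Therefore the soil moisture deficit = 39.222 mm.


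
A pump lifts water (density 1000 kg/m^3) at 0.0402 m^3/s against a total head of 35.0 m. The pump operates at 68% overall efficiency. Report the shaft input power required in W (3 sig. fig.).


Approach: apply hydraulic power then efficiency conversion, P = rho*g*Q*H; P_in = P/eta.
Step 1 — hydraulic power (P = rho*g*Q*H):
  P = 1000 * 9.81 * 0.0402 * 35.0 = 13803 W
Step 2 — input power: P_in = P/eta = 13803 / 0.68 = 20300 W
Therefore the shaft input power required = 20300 W.


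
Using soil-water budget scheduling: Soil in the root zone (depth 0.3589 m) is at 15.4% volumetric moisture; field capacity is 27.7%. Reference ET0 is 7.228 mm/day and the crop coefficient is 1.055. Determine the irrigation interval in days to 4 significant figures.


Approach: apply soil-water budget scheduling, SMD = (FC-theta)/100*depth*1000; ETc = ET0*Kc; interval = SMD/ETc.
Step 1 — soil moisture deficit:
  SMD = (27.7 - 15.4)/100 * 0.3589 * 1000 = 44.1447 mm
Step 2 — daily crop ET (ETc = ET0*Kc):
  ETc = 7.228 * 1.055 = 7.62554 mm/day
Step 3 — irrigation interval (SMD/ETc):
  interval = 44.1447 / 7.62554 = 5.789 days
Therefore the irrigation interval = 5.789 days.


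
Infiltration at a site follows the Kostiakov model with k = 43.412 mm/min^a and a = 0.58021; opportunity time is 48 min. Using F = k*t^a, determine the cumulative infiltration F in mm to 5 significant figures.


F = 43.412 * 48^0.58021 = 410.28 mm
Therefore the cumulative infiltration F = 410.28 mm.


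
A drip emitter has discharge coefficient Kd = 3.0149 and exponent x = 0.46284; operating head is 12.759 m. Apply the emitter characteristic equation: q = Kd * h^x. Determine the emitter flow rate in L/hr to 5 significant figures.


q = 3.0149 * 12.759^0.46284 = 9.7969 L/hr
Therefore the emitter flow rate = 9.7969 L/hr.


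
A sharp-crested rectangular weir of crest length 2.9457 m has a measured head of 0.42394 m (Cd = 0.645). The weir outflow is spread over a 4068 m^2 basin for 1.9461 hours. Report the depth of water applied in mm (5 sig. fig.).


Approach: apply the rectangular weir equation with a volume-to-depth conversion, Q = (2/3)*Cd*L*sqrt(2g)*H^1.5; d = Q*t/A * 1000.
Step 1 — weir discharge:
  Q = (2/3)*0.645*2.9457*sqrt(2*9.81)*0.42394^1.5 = 1.548685 m^3/s
Step 2 — volume: V = 1.548685 * 1.9461*3600 = 10850.02 m^3
Step 3 — depth: d = V/A * 1000 = 10850.02/4068 * 1000 = 2667.2 mm
Therefore the depth of water applied = 2667.2 mm.


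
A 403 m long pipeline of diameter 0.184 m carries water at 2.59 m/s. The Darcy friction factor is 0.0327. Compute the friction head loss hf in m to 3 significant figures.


Approach: apply the Darcy-Weisbach equation, hf = f*(L/D)*(v^2/(2g)).
hf = 0.0327 * (403/0.184) * (2.59^2 / (2*9.81))
hf = 24.5 m
Therefore the friction head loss hf = 24.5 m.


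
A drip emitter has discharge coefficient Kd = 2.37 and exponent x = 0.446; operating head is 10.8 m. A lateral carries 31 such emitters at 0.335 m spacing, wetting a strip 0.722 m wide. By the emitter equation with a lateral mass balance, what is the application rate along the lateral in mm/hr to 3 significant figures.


Approach: apply the emitter equation with a lateral mass balance, q = Kd*h^x; Q = n*q; rate = Q/(n*spacing*width).
Step 1 — single emitter flow (q = Kd*h^x):
  q = 2.37 * 10.8^0.446 = 6.8494 L/hr
Step 2 — total lateral flow: Q = 31 * 6.8494 = 212.33 L/hr
Step 3 — wetted area: A = 31 * 0.335 * 0.722 = 7.4980 m^2
Step 4 — application rate: Q/A = 212.33/7.4980 = 28.3 mm/hr
Therefore the application rate along the lateral = 28.3 mm/hr.


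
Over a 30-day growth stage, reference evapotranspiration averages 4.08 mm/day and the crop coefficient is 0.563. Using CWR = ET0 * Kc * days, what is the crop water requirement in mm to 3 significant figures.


CWR = 4.08 * 0.563 * 30 = 68.9 mm
Therefore the crop water requirement = 68.9 mm.


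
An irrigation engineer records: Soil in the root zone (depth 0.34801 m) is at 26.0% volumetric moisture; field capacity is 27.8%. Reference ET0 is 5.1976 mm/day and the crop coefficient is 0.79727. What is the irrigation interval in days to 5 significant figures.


Approach: apply soil-water budget scheduling, SMD = (FC-theta)/100*depth*1000; ETc = ET0*Kc; interval = SMD/ETc.
Step 1 — soil moisture deficit:
  SMD = (27.8 - 26.0)/100 * 0.34801 * 1000 = 6.264180 mm
Step 2 — daily crop ET (ETc = ET0*Kc):
  ETc = 5.1976 * 0.79727 = 4.143891 mm/day
Step 3 — irrigation interval (SMD/ETc):
  interval = 6.264180 / 4.143891 = 1.5117 days
Therefore the irrigation interval = 1.5117 days.


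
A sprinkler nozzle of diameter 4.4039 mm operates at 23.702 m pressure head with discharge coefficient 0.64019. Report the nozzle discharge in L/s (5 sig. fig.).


Approach: apply the orifice equation, Q = Cd*A*sqrt(2*g*h), A = pi*(d/2)^2.
A = pi*(4.4039e-3/2)^2 = 1.523228e-05 m^2
Q = 0.64019 * 1.523228e-05 * sqrt(2*9.81*23.702) * 1000 = 0.21029 L/s
Therefore the nozzle discharge = 0.21029 L/s.


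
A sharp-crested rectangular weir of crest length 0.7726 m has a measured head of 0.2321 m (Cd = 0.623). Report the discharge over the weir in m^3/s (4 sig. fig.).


Approach: apply the rectangular weir equation, Q = (2/3)*Cd*L*sqrt(2g)*H^1.5.
Q = (2/3)*0.623*0.7726*sqrt(2*9.81)*0.2321^1.5 = 0.1589 m^3/s
Therefore the discharge over the weir = 0.1589 m^3/s.


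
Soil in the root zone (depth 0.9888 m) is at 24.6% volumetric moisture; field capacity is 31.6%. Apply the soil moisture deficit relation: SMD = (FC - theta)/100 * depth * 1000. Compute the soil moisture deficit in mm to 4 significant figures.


SMD = (31.6 - 24.6)/100 * 0.9888 * 1000 = 69.22 mm
Therefore the soil moisture deficit = 69.22 mm.


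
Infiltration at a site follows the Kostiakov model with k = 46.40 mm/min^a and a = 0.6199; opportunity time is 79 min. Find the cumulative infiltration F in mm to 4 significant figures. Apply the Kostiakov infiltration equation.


Approach: apply the Kostiakov infiltration equation, F = k*t^a.
F = 46.40 * 79^0.6199 = 696.4 mm
Therefore the cumulative infiltration F = 696.4 mm.


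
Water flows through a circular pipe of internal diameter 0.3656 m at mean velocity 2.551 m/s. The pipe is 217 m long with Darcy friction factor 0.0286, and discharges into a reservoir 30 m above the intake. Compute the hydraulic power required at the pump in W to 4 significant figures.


Approach: apply continuity + Darcy-Weisbach + hydraulic power, Q = A*v; hf = f*(L/D)*(v^2/(2g)); H = static + hf; P = rho*g*Q*H.
Step 1 — flow rate (continuity, Q = A*v):
  A = pi*(0.3656/2)^2 = 0.104979 m^2
  Q = 0.104979 * 2.551 = 0.267801 m^3/s
Step 2 — friction head loss (Darcy-Weisbach):
  hf = 0.0286 * (217/0.3656) * (2.551^2 / (2*9.81))
  hf = 5.63043 m
Step 3 — total head: H = 30 + 5.63043 = 35.6304 m
Step 4 — hydraulic power (P = rho*g*Q*H):
  P = 1000 * 9.81 * 0.267801 * 35.6304 = 93610 W
Therefore the hydraulic power required at the pump = 93610 W.


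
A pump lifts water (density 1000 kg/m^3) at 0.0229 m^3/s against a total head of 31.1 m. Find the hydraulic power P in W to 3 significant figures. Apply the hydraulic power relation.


Approach: apply the hydraulic power relation, P = rho*g*Q*H.
P = 1000 * 9.81 * 0.0229 * 31.1 = 6990 W
Therefore the hydraulic power P = 6990 W.


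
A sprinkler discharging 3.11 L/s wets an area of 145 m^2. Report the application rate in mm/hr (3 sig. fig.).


Approach: apply the application rate relation, rate = (Q/A)*3600.
rate = (3.11 / 145) * 3600 = 77.2 mm/hr
Therefore the application rate = 77.2 mm/hr.


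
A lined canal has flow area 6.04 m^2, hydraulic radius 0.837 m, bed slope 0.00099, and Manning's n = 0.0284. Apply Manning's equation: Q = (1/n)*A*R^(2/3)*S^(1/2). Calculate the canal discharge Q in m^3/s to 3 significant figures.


Q = (1/0.0284) * 6.04 * 0.837^(2/3) * 0.00099^(1/2) = 5.94 m^3/s
Therefore the canal discharge Q = 5.94 m^3/s.


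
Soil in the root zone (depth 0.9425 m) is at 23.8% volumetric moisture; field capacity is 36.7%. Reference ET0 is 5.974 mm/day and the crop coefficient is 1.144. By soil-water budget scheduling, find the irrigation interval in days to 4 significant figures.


Approach: apply soil-water budget scheduling, SMD = (FC-theta)/100*depth*1000; ETc = ET0*Kc; interval = SMD/ETc.
Step 1 — soil moisture deficit:
  SMD = (36.7 - 23.8)/100 * 0.9425 * 1000 = 121.583 mm
Step 2 — daily crop ET (ETc = ET0*Kc):
  ETc = 5.974 * 1.144 = 6.83426 mm/day
Step 3 — irrigation interval (SMD/ETc):
  interval = 121.583 / 6.83426 = 17.79 days
Therefore the irrigation interval = 17.79 days.


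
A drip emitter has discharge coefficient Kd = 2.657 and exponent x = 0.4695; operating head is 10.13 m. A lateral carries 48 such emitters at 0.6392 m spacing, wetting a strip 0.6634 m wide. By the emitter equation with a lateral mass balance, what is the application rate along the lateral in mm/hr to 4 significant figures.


Approach: apply the emitter equation with a lateral mass balance, q = Kd*h^x; Q = n*q; rate = Q/(n*spacing*width).
Step 1 — single emitter flow (q = Kd*h^x):
  q = 2.657 * 10.13^0.4695 = 7.87998 L/hr
Step 2 — total lateral flow: Q = 48 * 7.87998 = 378.239 L/hr
Step 3 — wetted area: A = 48 * 0.6392 * 0.6634 = 20.3542 m^2
Step 4 — application rate: Q/A = 378.239/20.3542 = 18.58 mm/hr
Therefore the application rate along the lateral = 18.58 mm/hr.


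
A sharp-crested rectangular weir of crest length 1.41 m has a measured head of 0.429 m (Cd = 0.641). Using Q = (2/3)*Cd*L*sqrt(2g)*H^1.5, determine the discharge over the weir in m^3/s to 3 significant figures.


Q = (2/3)*0.641*1.41*sqrt(2*9.81)*0.429^1.5 = 0.750 m^3/s
Therefore the discharge over the weir = 0.750 m^3/s.


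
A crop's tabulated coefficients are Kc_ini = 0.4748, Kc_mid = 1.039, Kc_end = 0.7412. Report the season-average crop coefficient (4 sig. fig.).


Approach: apply a simple seasonal average, Kc_avg = (Kc_ini + Kc_mid + Kc_end)/3.
Kc_avg = (0.4748 + 1.039 + 0.7412)/3 = 0.7517
Therefore the season-average crop coefficient = 0.7517.


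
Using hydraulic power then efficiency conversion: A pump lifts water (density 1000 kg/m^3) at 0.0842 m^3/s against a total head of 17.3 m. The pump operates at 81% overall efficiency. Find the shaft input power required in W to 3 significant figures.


Approach: apply hydraulic power then efficiency conversion, P = rho*g*Q*H; P_in = P/eta.
Step 1 — hydraulic power (P = rho*g*Q*H):
  P = 1000 * 9.81 * 0.0842 * 17.3 = 14290 W
Step 2 — input power: P_in = P/eta = 14290 / 0.81 = 17600 W
Therefore the shaft input power required = 17600 W.


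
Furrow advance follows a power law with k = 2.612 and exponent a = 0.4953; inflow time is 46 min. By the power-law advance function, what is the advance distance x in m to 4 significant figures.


Approach: apply the power-law advance function, x = k*t^a.
x = 2.612 * 46^0.4953 = 17.40 m
Therefore the advance distance x = 17.40 m.


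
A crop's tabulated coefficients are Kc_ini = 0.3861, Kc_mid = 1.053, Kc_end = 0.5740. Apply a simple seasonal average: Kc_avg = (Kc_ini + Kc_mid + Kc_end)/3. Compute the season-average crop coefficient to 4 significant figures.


Kc_avg = (0.3861 + 1.053 + 0.5740)/3 = 0.6710
Therefore the season-average crop coefficient = 0.6710.


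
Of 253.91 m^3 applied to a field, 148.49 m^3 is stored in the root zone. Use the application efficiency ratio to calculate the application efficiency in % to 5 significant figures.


Approach: apply the application efficiency ratio, Ea = (stored/applied)*100.
Ea = (148.49/253.91)*100 = 58.481 %
Therefore the application efficiency = 58.481 %.


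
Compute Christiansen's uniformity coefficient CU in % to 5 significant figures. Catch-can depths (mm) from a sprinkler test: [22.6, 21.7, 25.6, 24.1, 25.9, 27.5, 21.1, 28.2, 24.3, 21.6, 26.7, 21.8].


Approach: apply Christiansen's uniformity coefficient, CU = (1 - mean_abs_deviation/mean)*100.
mean = 24.25833 mm
mean |d_i - mean| = 2.108333 mm
CU = (1 - 2.108333/24.25833)*100 = 91.309 %
Therefore Christiansen's uniformity coefficient CU = 91.309 %.


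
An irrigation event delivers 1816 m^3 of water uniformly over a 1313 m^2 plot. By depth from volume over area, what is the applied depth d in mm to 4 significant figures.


Approach: apply depth from volume over area, d = (V/A)*1000.
d = (1816 / 1313) * 1000 = 1383 mm
Therefore the applied depth d = 1383 mm.


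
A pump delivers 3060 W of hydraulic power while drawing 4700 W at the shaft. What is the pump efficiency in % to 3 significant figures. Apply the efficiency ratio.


Approach: apply the efficiency ratio, eta = (P_out/P_in)*100.
eta = (3060 / 4700) * 100 = 65.1 %
Therefore the pump efficiency = 65.1 %.


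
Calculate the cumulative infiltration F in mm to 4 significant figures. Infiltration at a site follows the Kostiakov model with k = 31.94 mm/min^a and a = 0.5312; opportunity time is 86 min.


Approach: apply the Kostiakov infiltration equation, F = k*t^a.
F = 31.94 * 86^0.5312 = 340.4 mm
Therefore the cumulative infiltration F = 340.4 mm.


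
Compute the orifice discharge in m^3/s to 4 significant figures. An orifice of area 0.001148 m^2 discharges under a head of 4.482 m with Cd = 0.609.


Approach: apply the orifice equation, Q = Cd*A*sqrt(2*g*h).
Q = 0.609 * 0.001148 * sqrt(2*9.81*4.482) = 0.006556 m^3/s
Therefore the orifice discharge = 0.006556 m^3/s.


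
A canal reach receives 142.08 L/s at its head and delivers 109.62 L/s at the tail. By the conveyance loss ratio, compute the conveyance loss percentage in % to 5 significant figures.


Approach: apply the conveyance loss ratio, loss% = ((Q_head - Q_tail)/Q_head)*100.
loss = ((142.08 - 109.62)/142.08)*100 = 22.846 %
Therefore the conveyance loss percentage = 22.846 %.


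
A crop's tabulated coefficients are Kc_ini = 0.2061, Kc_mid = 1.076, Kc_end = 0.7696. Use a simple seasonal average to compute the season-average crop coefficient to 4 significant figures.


Approach: apply a simple seasonal average, Kc_avg = (Kc_ini + Kc_mid + Kc_end)/3.
Kc_avg = (0.2061 + 1.076 + 0.7696)/3 = 0.6839
Therefore the season-average crop coefficient = 0.6839.


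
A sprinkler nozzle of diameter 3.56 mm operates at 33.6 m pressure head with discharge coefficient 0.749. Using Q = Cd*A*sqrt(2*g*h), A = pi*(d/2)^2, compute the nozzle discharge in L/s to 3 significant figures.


A = pi*(3.56e-3/2)^2 = 9.9538e-06 m^2
Q = 0.749 * 9.9538e-06 * sqrt(2*9.81*33.6) * 1000 = 0.191 L/s
Therefore the nozzle discharge = 0.191 L/s.


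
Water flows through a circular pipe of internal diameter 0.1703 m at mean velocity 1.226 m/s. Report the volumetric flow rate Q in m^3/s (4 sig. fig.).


Approach: apply the continuity equation for pipe flow, Q = A * v with A = pi*(D/2)^2.
A = pi*(0.1703/2)^2 = 0.0227782 m^2
Q = 0.0227782 * 1.226 = 0.02793 m^3/s
Therefore the volumetric flow rate Q = 0.02793 m^3/s.


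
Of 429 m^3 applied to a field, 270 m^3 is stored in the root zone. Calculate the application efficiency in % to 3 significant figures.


Approach: apply the application efficiency ratio, Ea = (stored/applied)*100.
Ea = (270/429)*100 = 62.9 %
Therefore the application efficiency = 62.9 %.


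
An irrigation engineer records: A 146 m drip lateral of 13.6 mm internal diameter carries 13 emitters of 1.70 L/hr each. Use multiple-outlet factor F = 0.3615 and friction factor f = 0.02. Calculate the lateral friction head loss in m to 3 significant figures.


Approach: apply Darcy-Weisbach with the multiple-outlet F-factor, Q = n*q/(3600*1000) m^3/s; v = Q/A; hf = F*f*(L/D)*(v^2/(2g)).
Q = 13*1.70/(3600*1000) = 6.1389e-06 m^3/s
A = pi*(13.6e-3/2)^2 = 1.4527e-04 m^2, so v = Q/A = 0.042259 m/s
hf = 0.3615*0.02*(146/0.0136)*(0.042259^2/(2*9.81)) = 0.00706 m
Therefore the lateral friction head loss = 0.00706 m.


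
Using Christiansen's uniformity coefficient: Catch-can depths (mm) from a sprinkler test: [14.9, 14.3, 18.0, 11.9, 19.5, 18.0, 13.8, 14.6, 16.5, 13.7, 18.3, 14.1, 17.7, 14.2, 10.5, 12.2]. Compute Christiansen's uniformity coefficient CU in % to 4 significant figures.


Approach: apply Christiansen's uniformity coefficient, CU = (1 - mean_abs_deviation/mean)*100.
mean = 15.1375 mm
mean |d_i - mean| = 2.14687 mm
CU = (1 - 2.14687/15.1375)*100 = 85.82 %
Therefore Christiansen's uniformity coefficient CU = 85.82 %.


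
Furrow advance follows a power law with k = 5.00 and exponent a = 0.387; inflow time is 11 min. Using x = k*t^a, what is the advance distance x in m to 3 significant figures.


x = 5.00 * 11^0.387 = 12.6 m
Therefore the advance distance x = 12.6 m.


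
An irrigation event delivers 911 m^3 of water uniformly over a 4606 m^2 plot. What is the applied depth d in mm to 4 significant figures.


Approach: apply depth from volume over area, d = (V/A)*1000.
d = (911 / 4606) * 1000 = 197.8 mm
Therefore the applied depth d = 197.8 mm.


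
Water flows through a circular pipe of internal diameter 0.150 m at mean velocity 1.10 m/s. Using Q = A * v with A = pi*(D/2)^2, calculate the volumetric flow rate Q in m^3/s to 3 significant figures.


A = pi*(0.150/2)^2 = 0.017671 m^2
Q = 0.017671 * 1.10 = 0.0194 m^3/s
Therefore the volumetric flow rate Q = 0.0194 m^3/s.


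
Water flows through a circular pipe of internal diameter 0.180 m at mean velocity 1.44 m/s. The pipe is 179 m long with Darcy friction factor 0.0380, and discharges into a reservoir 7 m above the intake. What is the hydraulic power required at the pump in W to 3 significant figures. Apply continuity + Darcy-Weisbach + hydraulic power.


Approach: apply continuity + Darcy-Weisbach + hydraulic power, Q = A*v; hf = f*(L/D)*(v^2/(2g)); H = static + hf; P = rho*g*Q*H.
Step 1 — flow rate (continuity, Q = A*v):
  A = pi*(0.180/2)^2 = 0.025447 m^2
  Q = 0.025447 * 1.44 = 0.036644 m^3/s
Step 2 — friction head loss (Darcy-Weisbach):
  hf = 0.0380 * (179/0.180) * (1.44^2 / (2*9.81))
  hf = 3.9938 m
Step 3 — total head: H = 7 + 3.9938 = 10.994 m
Step 4 — hydraulic power (P = rho*g*Q*H):
  P = 1000 * 9.81 * 0.036644 * 10.994 = 3950 W
Therefore the hydraulic power required at the pump = 3950 W.


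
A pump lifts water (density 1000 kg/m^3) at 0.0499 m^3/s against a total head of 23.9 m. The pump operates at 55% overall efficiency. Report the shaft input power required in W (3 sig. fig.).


Approach: apply hydraulic power then efficiency conversion, P = rho*g*Q*H; P_in = P/eta.
Step 1 — hydraulic power (P = rho*g*Q*H):
  P = 1000 * 9.81 * 0.0499 * 23.9 = 11700 W
Step 2 — input power: P_in = P/eta = 11700 / 0.55 = 21300 W
Therefore the shaft input power required = 21300 W.


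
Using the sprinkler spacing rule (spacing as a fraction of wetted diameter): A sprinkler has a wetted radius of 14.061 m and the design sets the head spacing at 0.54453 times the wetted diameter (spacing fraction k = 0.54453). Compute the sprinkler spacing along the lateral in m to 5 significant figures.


Approach: apply the sprinkler spacing rule (spacing as a fraction of wetted diameter), S = k*(2*R).
S = 0.54453 * (2 * 14.061) = 15.313 m
Therefore the sprinkler spacing along the lateral = 15.313 m.


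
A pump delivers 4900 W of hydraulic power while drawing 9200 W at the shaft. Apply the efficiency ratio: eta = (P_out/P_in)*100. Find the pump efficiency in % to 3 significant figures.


eta = (4900 / 9200) * 100 = 53.3 %
Therefore the pump efficiency = 53.3 %.


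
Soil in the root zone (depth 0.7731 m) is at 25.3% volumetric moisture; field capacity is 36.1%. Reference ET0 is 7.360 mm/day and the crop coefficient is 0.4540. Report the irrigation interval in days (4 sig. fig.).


Approach: apply soil-water budget scheduling, SMD = (FC-theta)/100*depth*1000; ETc = ET0*Kc; interval = SMD/ETc.
Step 1 — soil moisture deficit:
  SMD = (36.1 - 25.3)/100 * 0.7731 * 1000 = 83.4948 mm
Step 2 — daily crop ET (ETc = ET0*Kc):
  ETc = 7.360 * 0.4540 = 3.34144 mm/day
Step 3 — irrigation interval (SMD/ETc):
  interval = 83.4948 / 3.34144 = 24.99 days
Therefore the irrigation interval = 24.99 days.


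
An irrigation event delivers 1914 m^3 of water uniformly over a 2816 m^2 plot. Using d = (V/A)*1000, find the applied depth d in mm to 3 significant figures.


d = (1914 / 2816) * 1000 = 680 mm
Therefore the applied depth d = 680 mm.


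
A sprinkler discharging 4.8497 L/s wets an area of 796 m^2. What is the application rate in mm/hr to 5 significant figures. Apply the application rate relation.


Approach: apply the application rate relation, rate = (Q/A)*3600.
rate = (4.8497 / 796) * 3600 = 21.933 mm/hr
Therefore the application rate = 21.933 mm/hr.


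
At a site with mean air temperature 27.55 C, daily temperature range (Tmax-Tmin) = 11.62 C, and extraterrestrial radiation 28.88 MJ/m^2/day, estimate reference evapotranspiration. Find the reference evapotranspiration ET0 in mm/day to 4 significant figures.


Approach: apply the Hargreaves-Samani method, ET0 = 0.0023*(Tmean+17.8)*sqrt(Tmax-Tmin)*0.408*Ra.
ET0 = 0.0023*(27.55+17.8)*sqrt(11.62)*0.408*28.88 = 4.190 mm/day
Therefore the reference evapotranspiration ET0 = 4.190 mm/day.


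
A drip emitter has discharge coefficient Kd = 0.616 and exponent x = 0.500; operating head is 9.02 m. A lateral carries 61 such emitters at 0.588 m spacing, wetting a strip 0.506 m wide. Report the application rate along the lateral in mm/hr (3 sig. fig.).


Approach: apply the emitter equation with a lateral mass balance, q = Kd*h^x; Q = n*q; rate = Q/(n*spacing*width).
Step 1 — single emitter flow (q = Kd*h^x):
  q = 0.616 * 9.02^0.500 = 1.8501 L/hr
Step 2 — total lateral flow: Q = 61 * 1.8501 = 112.85 L/hr
Step 3 — wetted area: A = 61 * 0.588 * 0.506 = 18.149 m^2
Step 4 — application rate: Q/A = 112.85/18.149 = 6.22 mm/hr
Therefore the application rate along the lateral = 6.22 mm/hr.


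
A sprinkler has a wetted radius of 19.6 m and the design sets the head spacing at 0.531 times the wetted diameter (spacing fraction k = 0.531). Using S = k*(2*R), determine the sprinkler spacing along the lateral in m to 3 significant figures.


S = 0.531 * (2 * 19.6) = 20.8 m
Therefore the sprinkler spacing along the lateral = 20.8 m.


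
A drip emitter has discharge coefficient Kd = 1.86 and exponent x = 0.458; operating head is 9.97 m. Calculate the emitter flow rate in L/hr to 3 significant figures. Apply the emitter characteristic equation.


Approach: apply the emitter characteristic equation, q = Kd * h^x.
q = 1.86 * 9.97^0.458 = 5.33 L/hr
Therefore the emitter flow rate = 5.33 L/hr.
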